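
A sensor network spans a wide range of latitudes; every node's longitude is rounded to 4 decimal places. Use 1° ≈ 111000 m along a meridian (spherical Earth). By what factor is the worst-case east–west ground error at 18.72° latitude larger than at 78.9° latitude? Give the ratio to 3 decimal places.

4.919

Rounding to 4 decimal places leaves the longitude within ±5e-05° of the true value.
Error at 18.72° = 5e-05° × 111000 × cos 18.72° ≈ 5.55 × 0.9471 = 5.2564 m.
Error at 78.9° = 5e-05° × 111000 × cos 78.9° ≈ 5.55 × 0.1925 = 1.0685 m.
The ratio reduces to cos 18.72° / cos 78.9° = 0.9471/0.1925 ≈ 4.9194.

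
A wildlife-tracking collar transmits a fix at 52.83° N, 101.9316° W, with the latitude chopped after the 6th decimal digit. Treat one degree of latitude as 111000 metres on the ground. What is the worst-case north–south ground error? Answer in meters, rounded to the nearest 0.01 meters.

Truncating at 6 decimal places can drop up to a full unit in the last place, so the latitude may be off by as much as 1e-06°.
North–south distance: 1e-06° × 111000 m/° = 0.111 m.

0.11 meters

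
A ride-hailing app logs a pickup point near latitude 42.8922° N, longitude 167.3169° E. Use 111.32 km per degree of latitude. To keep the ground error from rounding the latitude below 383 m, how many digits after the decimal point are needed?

3 decimal places

One degree of latitude covers 111320 m.
Rounding to N decimal places gives at most 0.5 × 10⁻ᴺ degrees of error, i.e. 0.5 × 10⁻ᴺ × 111320 m.
Need 0.5 × 111320 × 10⁻ᴺ ≤ 383 → 10⁻ᴺ ≤ 6.881e-03, so N ≥ 2.16.
At 2 places the error can reach 557 m, but 3 places keeps it to 55.7 m.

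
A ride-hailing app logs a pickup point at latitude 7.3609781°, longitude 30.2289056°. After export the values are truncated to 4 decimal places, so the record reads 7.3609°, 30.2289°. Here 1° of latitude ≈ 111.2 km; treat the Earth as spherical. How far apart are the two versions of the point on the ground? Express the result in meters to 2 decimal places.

8.71 meters

Δlat = 7.3609781 − 7.3609 = +0.0000781°; Δlon = 30.2289056 − 30.2289 = +0.0000056°.
North–south shift: 0.0000781 × 111200 = 8.68472 m.
E–W at 7.3609°: 0.0000056° × 111200 × cos 7.3609° = 0.0000056 × 111200 × 0.9918 ≈ 0.617588 m.
Combined displacement = (8.68472² + 0.617588²)^½ ≈ 8.70665 m.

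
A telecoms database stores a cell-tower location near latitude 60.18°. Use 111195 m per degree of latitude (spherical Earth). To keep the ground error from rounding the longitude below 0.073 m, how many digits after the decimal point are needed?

At 60.18° one degree of longitude covers 111195 × cos 60.18° ≈ 111195 × 0.4973 ≈ 55294.7 m.
Rounding to N decimal places gives at most 0.5 × 10⁻ᴺ degrees of error, i.e. 0.5 × 10⁻ᴺ × 55294.7 m.
Setting 27647.3 × 10⁻ᴺ ≤ 0.073 gives 10ᴺ ≥ 3.787e+05, i.e. N ≥ 5.58.
N = 5 would give 0.276 m (too coarse); N = 6 gives 0.0276 m ≤ 0.073 m.

6 decimal places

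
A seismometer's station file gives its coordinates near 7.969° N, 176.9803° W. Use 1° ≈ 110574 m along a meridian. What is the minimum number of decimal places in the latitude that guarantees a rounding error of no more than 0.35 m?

One degree of latitude covers 110574 m.
N decimal places → at most half a unit in the last place, 0.5 × 10⁻ᴺ° = 110574/2 × 10⁻ᴺ m.
Setting 55287 × 10⁻ᴺ ≤ 0.35 gives 10ᴺ ≥ 1.58e+05, i.e. N ≥ 5.20.
So 6 decimal places suffice (0.0553 m); 5 would allow up to 0.553 m.

6 decimal places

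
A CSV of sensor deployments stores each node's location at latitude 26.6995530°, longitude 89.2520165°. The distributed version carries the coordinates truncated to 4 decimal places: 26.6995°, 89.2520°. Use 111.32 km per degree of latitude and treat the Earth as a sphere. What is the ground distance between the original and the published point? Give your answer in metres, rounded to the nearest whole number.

6 metres

Δlat = 26.6995530 − 26.6995 = +0.0000530°; Δlon = 89.2520165 − 89.2520 = +0.0000165°.
North–south shift: 0.0000530 × 111320 = 5.89996 m.
East–west at this latitude: 0.0000165° × 111320 × cos 26.6995° ≈ 0.0000165 × 99450.5 = 1.64093 m.
Hypotenuse of the two orthogonal shifts: √(5.89996² + 1.64093²) = 6.1239 m.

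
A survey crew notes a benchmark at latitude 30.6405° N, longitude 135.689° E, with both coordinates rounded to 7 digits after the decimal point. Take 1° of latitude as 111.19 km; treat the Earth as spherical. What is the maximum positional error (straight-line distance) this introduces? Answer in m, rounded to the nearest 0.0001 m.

0.0073 m

Rounding to 7 decimal places leaves each coordinate within ±5e-08° of the true value.
Latitude error → 5e-08 × 111190 = 0.0055595 m along the meridian.
East–west component at 30.6405°: 5e-08° × 111190 × cos 30.6405° ≈ 5e-08 × 95665.9 ≈ 0.00478329 m.
Worst case both components are at the extreme and orthogonal: √(0.0055595² + 0.00478329²) ≈ 0.00733403 m.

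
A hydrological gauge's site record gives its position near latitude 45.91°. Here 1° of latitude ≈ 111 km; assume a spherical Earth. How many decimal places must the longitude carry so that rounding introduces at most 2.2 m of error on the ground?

At 45.91° one degree of longitude covers 111000 × cos 45.91° ≈ 111000 × 0.6958 ≈ 77232.4 m.
With N decimal places the half-ulp bound is 0.5·10⁻ᴺ°, or 0.5·10⁻ᴺ × 77232.4 m on the ground.
Setting 38616.2 × 10⁻ᴺ ≤ 2.2 gives 10ᴺ ≥ 1.755e+04, i.e. N ≥ 4.24.
So 5 decimal places suffice (0.386 m); 4 would allow up to 3.86 m.

5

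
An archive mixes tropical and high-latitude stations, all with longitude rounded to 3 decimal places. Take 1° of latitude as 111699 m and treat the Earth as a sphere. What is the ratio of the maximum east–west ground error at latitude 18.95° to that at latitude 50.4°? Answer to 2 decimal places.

Rounding to 3 decimal places leaves the longitude within ±0.0005° of the true value.
Error at 18.95° = 0.0005° × 111699 × cos 18.95° ≈ 55.849 × 0.9458 = 52.823 m.
At 50.4°: 0.0005° × 111699 × cos 50.4° = 0.0005 × 111699 × 0.6374 ≈ 35.6 m.
The ratio reduces to cos 18.95° / cos 50.4° = 0.9458/0.6374 ≈ 1.4838.

1.48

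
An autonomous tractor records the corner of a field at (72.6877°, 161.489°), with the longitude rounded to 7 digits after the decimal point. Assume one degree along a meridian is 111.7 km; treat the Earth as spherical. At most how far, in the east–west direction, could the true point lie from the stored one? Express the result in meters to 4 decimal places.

0.0017 meters

Rounding to 7 decimal places leaves the longitude within ±5e-08° of the true value.
Parallels shrink by cos φ, so at 72.6877° a degree of longitude is 111700 × 0.2976 ≈ 33239.7 m.
East–west error: 5e-08° × 33239.7 m/° ≈ 0.00166198 m.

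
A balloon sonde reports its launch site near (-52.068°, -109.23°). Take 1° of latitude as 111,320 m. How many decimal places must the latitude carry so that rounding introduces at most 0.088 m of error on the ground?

6

One degree of latitude covers 111320 m.
Rounding to N decimal places gives at most 0.5 × 10⁻ᴺ degrees of error, i.e. 0.5 × 10⁻ᴺ × 111320 m.
Setting 55660 × 10⁻ᴺ ≤ 0.088 gives 10ᴺ ≥ 6.325e+05, i.e. N ≥ 5.80.
At 5 places the error can reach 0.557 m, but 6 places keeps it to 0.0557 m.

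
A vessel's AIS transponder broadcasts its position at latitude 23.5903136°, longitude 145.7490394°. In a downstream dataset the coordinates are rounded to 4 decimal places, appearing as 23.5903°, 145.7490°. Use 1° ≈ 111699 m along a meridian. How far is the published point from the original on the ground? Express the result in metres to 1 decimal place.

The latitude changed by +0.0000136° and the longitude by +0.0000394°.
North–south shift: 0.0000136 × 111699 = 1.51911 m.
East–west at this latitude: 0.0000394° × 111699 × cos 23.5903° ≈ 0.0000394 × 102364 = 4.03316 m.
Hypotenuse of the two orthogonal shifts: √(1.51911² + 4.03316²) = 4.30976 m.

4.3 metres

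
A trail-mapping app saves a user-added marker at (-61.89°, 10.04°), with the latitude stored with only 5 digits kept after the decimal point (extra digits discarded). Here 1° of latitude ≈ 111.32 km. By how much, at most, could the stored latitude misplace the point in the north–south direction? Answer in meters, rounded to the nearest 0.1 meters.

1.1 meters

Truncating at 5 decimal places can drop up to a full unit in the last place, so the latitude may be off by as much as 1e-05°.
So the N–S error is at most 1e-05 × 111320 = 1.1132 m.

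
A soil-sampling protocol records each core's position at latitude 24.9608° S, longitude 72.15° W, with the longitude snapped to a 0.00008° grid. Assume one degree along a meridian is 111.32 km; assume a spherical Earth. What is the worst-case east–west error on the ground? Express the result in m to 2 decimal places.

With a 0.00008° grid the true value lies within half a step, ±0.00008°/2 = ±4e-05°, of the stored one.
At latitude 24.9608° a degree of longitude spans 111320 m × cos 24.9608° = 111320 × 0.9066 ≈ 100922 m.
East–west error: 4e-05° × 100922 m/° ≈ 4.03689 m.

4.04 m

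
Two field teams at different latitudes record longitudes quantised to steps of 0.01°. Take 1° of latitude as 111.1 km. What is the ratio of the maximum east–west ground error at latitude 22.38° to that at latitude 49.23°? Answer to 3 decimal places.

With a 0.01° grid the true value lies within half a step, ±0.01°/2 = ±0.005°, of the stored one.
At 22.38°: 0.005° × 111100 × cos 22.38° = 0.005 × 111100 × 0.9247 ≈ 513.66 m.
At 49.23°: 0.005° × 111100 × cos 49.23° = 0.005 × 111100 × 0.6530 ≈ 362.75 m.
Ratio: 513.66 / 362.75 = cos 22.38° / cos 49.23° ≈ 1.4160.

1.416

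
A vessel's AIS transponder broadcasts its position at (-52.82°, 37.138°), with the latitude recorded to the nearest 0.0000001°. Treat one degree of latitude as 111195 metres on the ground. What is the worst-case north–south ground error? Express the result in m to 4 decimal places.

0.0056 m

Rounding to 7 decimal places leaves the latitude within ±5e-08° of the true value.
Along the meridian that is 5e-08° × 111195 m/° = 0.00555975 m.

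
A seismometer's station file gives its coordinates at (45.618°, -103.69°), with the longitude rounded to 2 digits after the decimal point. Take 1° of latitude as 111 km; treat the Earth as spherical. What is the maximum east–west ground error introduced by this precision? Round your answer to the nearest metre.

388 metres

Rounding to 2 decimal places leaves the longitude within ±0.005° of the true value.
One degree of longitude at 45.618° is 111000 × cos 45.618° ≈ 111000 × 0.6994 = 77637.7 m.
East–west error: 0.005° × 77637.7 m/° ≈ 388.189 m.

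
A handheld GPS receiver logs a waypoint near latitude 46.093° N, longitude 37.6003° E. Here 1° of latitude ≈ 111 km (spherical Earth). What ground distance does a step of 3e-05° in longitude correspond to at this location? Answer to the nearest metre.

2 metres

One degree of longitude here spans 111000 × cos 46.093° = 111000 × 0.6935 ≈ 76977.4 m; 3e-05° of that is 2.30932 m.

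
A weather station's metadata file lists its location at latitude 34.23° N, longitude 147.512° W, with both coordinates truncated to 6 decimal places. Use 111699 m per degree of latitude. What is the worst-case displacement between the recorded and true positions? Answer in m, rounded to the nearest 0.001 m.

0.145 m

Truncating at 6 decimal places can drop up to a full unit in the last place, so each coordinate may be off by as much as 1e-06°.
North–south component: 1e-06° × 111699 = 0.111699 m.
E–W at 34.23°: 1e-06° × 111699 × cos 34.23° = 1e-06 × 111699 × 0.8268 ≈ 0.0923512 m.
Worst case both components are at the extreme and orthogonal: √(0.111699² + 0.0923512²) ≈ 0.144932 m.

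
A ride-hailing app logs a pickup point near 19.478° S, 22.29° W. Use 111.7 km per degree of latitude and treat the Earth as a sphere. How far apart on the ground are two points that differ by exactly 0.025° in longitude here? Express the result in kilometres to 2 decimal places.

0.025° of longitude at 19.478° is 0.025 × 111700 × cos 19.478° ≈ 0.025 × 105307 = 2632.68 m.
That is 2632.68 m = 2.6327 km.

2.63 kilometres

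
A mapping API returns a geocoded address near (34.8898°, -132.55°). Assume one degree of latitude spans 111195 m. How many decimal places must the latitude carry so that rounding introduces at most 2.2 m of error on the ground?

5

One degree of latitude covers 111195 m.
With N decimal places the half-ulp bound is 0.5·10⁻ᴺ°, or 0.5·10⁻ᴺ × 111195 m on the ground.
Setting 55597.5 × 10⁻ᴺ ≤ 2.2 gives 10ᴺ ≥ 2.527e+04, i.e. N ≥ 4.40.
N = 4 would give 5.56 m (too coarse); N = 5 gives 0.556 m ≤ 2.2 m.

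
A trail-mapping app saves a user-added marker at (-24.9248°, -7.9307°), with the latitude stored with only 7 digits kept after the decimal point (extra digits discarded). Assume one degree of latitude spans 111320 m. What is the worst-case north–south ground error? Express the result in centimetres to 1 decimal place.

1.1 centimetres

Truncating at 7 decimal places can drop up to a full unit in the last place, so the latitude may be off by as much as 1e-07°.
Along the meridian that is 1e-07° × 111320 m/° = 0.011132 m.
That is 0.011132 m = 1.1132 cm.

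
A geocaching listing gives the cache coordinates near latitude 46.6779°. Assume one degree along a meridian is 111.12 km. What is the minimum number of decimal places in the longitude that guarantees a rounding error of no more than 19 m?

4

At 46.6779° one degree of longitude covers 111120 × cos 46.6779° ≈ 111120 × 0.6861 ≈ 76239.3 m.
N decimal places → at most half a unit in the last place, 0.5 × 10⁻ᴺ° = 76239.3/2 × 10⁻ᴺ m.
Setting 38119.7 × 10⁻ᴺ ≤ 19 gives 10ᴺ ≥ 2006, i.e. N ≥ 3.30.
N = 3 would give 38.1 m (too coarse); N = 4 gives 3.81 m ≤ 19 m.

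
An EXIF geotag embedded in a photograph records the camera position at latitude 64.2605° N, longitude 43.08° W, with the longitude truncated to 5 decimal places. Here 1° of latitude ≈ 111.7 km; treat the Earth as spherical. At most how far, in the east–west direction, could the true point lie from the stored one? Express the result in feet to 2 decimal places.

1.59 feet

Truncating at 5 decimal places can drop up to a full unit in the last place, so the longitude may be off by as much as 1e-05°.
At latitude 64.2605° a degree of longitude spans 111700 m × cos 64.2605° = 111700 × 0.4343 ≈ 48509.1 m.
Maximum E–W displacement: 1e-05 × 48509.1 = 0.485091 m.
Converting: 0.485091 m × 3.2808 ft/m ≈ 1.5915 ft.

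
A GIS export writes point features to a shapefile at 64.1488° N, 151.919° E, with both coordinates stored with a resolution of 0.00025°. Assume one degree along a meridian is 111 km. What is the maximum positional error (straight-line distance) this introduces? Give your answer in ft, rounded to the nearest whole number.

50 ft

With a 0.00025° grid the true value lies within half a step, ±0.00025°/2 = ±0.000125°, of the stored one.
Latitude error → 0.000125 × 111000 = 13.875 m along the meridian.
E–W at 64.1488°: 0.000125° × 111000 × cos 64.1488° = 0.000125 × 111000 × 0.4360 ≈ 6.04999 m.
Combining orthogonally: (13.875² + 6.04999²)^½ ≈ 15.1366 m.
In feet: 15.1366 m ÷ 0.3048 ≈ 49.661 ft.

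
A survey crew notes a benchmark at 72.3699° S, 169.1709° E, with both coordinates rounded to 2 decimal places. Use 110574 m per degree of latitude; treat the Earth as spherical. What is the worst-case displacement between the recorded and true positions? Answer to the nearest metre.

Rounding to 2 decimal places leaves each coordinate within ±0.005° of the true value.
North–south component: 0.005° × 110574 = 552.87 m.
E–W at 72.3699°: 0.005° × 110574 × cos 72.3699° = 0.005 × 110574 × 0.3029 ≈ 167.448 m.
Worst case both components are at the extreme and orthogonal: √(552.87² + 167.448²) ≈ 577.671 m.

578 metres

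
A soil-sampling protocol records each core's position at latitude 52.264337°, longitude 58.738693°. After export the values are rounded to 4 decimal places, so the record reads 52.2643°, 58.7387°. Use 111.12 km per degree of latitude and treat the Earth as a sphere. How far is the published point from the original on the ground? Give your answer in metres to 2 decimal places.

4.14 metres

The latitude changed by +0.000037° and the longitude by -0.000007°.
N–S: 0.000037° × 111120 m/° = 4.11144 m.
E–W at 52.2643°: -0.000007° × 111120 × cos 52.2643° = -0.000007 × 111120 × 0.6120 ≈ -0.476054 m.
Distance: √(4.11144² + 0.476054²) ≈ 4.13891 m.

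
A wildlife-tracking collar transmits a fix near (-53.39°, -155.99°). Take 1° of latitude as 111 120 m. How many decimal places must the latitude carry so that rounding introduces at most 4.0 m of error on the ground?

5

One degree of latitude covers 111120 m.
N decimal places → at most half a unit in the last place, 0.5 × 10⁻ᴺ° = 111120/2 × 10⁻ᴺ m.
Setting 55560 × 10⁻ᴺ ≤ 4.0 gives 10ᴺ ≥ 1.389e+04, i.e. N ≥ 4.14.
At 4 places the error can reach 5.56 m, but 5 places keeps it to 0.556 m.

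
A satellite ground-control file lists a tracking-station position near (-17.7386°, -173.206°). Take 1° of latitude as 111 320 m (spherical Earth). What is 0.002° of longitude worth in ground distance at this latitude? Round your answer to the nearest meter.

212 meters

0.002° of longitude at 17.7386° is 0.002 × 111320 × cos 17.7386° ≈ 0.002 × 106027 = 212.055 m.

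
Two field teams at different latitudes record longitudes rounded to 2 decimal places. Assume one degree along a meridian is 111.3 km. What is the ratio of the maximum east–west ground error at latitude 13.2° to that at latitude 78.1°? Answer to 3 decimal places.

Rounding to 2 decimal places leaves the longitude within ±0.005° of the true value.
At 13.2°: 0.005° × 111300 × cos 13.2° = 0.005 × 111300 × 0.9736 ≈ 541.8 m.
Error at 78.1° = 0.005° × 111300 × cos 78.1° ≈ 556.5 × 0.2062 = 114.75 m.
The ratio reduces to cos 13.2° / cos 78.1° = 0.9736/0.2062 ≈ 4.7214.

4.721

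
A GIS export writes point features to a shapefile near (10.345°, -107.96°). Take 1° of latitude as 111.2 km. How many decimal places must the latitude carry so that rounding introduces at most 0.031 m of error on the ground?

7 decimal places

One degree of latitude covers 111200 m.
With N decimal places the half-ulp bound is 0.5·10⁻ᴺ°, or 0.5·10⁻ᴺ × 111200 m on the ground.
Setting 55600 × 10⁻ᴺ ≤ 0.031 gives 10ᴺ ≥ 1.794e+06, i.e. N ≥ 6.25.
At 6 places the error can reach 0.0556 m, but 7 places keeps it to 0.00556 m.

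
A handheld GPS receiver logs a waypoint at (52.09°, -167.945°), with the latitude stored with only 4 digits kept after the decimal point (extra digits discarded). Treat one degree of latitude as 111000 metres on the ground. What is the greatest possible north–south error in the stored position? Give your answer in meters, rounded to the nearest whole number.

11 meters

Truncating at 4 decimal places can drop up to a full unit in the last place, so the latitude may be off by as much as 0.0001°.
So the N–S error is at most 0.0001 × 111000 = 11.1 m.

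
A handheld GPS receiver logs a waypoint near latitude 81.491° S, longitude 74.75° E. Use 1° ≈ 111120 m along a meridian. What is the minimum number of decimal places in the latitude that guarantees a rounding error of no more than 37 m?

4 decimal places

One degree of latitude covers 111120 m.
N decimal places → at most half a unit in the last place, 0.5 × 10⁻ᴺ° = 111120/2 × 10⁻ᴺ m.
Need 0.5 × 111120 × 10⁻ᴺ ≤ 37 → 10⁻ᴺ ≤ 6.659e-04, so N ≥ 3.18.
N = 3 would give 55.6 m (too coarse); N = 4 gives 5.56 m ≤ 37 m.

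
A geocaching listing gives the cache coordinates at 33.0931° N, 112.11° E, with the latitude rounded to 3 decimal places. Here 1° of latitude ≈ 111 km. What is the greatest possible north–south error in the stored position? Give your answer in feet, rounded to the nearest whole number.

182 feet

Rounding to 3 decimal places leaves the latitude within ±0.0005° of the true value.
So the N–S error is at most 0.0005 × 111000 = 55.5 m.
Converting: 55.5 m × 3.2808 ft/m ≈ 182.09 ft.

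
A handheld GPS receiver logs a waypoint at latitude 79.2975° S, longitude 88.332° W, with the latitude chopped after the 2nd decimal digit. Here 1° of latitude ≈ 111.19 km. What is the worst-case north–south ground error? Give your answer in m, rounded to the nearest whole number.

1112 m

Truncating at 2 decimal places can drop up to a full unit in the last place, so the latitude may be off by as much as 0.01°.
So the N–S error is at most 0.01 × 111190 = 1111.9 m.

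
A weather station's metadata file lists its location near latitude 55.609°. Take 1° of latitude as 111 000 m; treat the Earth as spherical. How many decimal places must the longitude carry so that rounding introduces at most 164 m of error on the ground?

3

At 55.609° one degree of longitude covers 111000 × cos 55.609° ≈ 111000 × 0.5648 ≈ 62697 m.
Rounding to N decimal places gives at most 0.5 × 10⁻ᴺ degrees of error, i.e. 0.5 × 10⁻ᴺ × 62697 m.
Need 0.5 × 62697 × 10⁻ᴺ ≤ 164 → 10⁻ᴺ ≤ 5.232e-03, so N ≥ 2.28.
N = 2 would give 313 m (too coarse); N = 3 gives 31.3 m ≤ 164 m.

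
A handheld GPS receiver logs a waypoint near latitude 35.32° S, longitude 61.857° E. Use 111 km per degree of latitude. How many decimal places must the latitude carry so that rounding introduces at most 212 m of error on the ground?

3 decimal places

One degree of latitude covers 111000 m.
Rounding to N decimal places gives at most 0.5 × 10⁻ᴺ degrees of error, i.e. 0.5 × 10⁻ᴺ × 111000 m.
Need 0.5 × 111000 × 10⁻ᴺ ≤ 212 → 10⁻ᴺ ≤ 3.820e-03, so N ≥ 2.42.
So 3 decimal places suffice (55.5 m); 2 would allow up to 555 m.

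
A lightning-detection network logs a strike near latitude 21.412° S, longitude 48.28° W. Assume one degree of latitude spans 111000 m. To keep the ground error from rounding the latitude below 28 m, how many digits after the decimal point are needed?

One degree of latitude covers 111000 m.
N decimal places → at most half a unit in the last place, 0.5 × 10⁻ᴺ° = 111000/2 × 10⁻ᴺ m.
Need 0.5 × 111000 × 10⁻ᴺ ≤ 28 → 10⁻ᴺ ≤ 5.045e-04, so N ≥ 3.30.
At 3 places the error can reach 55.5 m, but 4 places keeps it to 5.55 m.

4 decimal places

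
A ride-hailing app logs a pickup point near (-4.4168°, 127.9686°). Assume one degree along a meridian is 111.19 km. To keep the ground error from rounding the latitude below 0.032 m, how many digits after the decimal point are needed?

7 decimal places

One degree of latitude covers 111190 m.
N decimal places → at most half a unit in the last place, 0.5 × 10⁻ᴺ° = 111190/2 × 10⁻ᴺ m.
Need 0.5 × 111190 × 10⁻ᴺ ≤ 0.032 → 10⁻ᴺ ≤ 5.756e-07, so N ≥ 6.24.
N = 6 would give 0.0556 m (too coarse); N = 7 gives 0.00556 m ≤ 0.032 m.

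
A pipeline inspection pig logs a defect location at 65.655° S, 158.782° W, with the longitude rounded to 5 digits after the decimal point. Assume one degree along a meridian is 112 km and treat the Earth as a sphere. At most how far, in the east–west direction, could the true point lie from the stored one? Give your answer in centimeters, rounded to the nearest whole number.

23 centimeters

Rounding to 5 decimal places leaves the longitude within ±5e-06° of the true value.
At latitude 65.655° a degree of longitude spans 112000 m × cos 65.655° = 112000 × 0.4122 ≈ 46169.8 m.
So at most 5e-06° × 46169.8 ≈ 0.230849 m east–west.
That is 0.230849 m = 23.085 cm.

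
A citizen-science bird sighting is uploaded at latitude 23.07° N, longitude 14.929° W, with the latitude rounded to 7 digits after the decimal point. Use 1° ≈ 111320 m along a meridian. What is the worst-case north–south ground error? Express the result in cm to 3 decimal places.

0.557 cm

Rounding to 7 decimal places leaves the latitude within ±5e-08° of the true value.
Along the meridian that is 5e-08° × 111320 m/° = 0.005566 m.
That is 0.005566 m = 0.5566 cm.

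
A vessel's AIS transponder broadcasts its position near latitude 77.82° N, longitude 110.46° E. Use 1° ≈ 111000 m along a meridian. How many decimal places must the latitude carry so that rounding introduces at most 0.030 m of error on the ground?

7 decimal places

One degree of latitude covers 111000 m.
N decimal places → at most half a unit in the last place, 0.5 × 10⁻ᴺ° = 111000/2 × 10⁻ᴺ m.
Need 0.5 × 111000 × 10⁻ᴺ ≤ 0.030 → 10⁻ᴺ ≤ 5.405e-07, so N ≥ 6.27.
N = 6 would give 0.0555 m (too coarse); N = 7 gives 0.00555 m ≤ 0.030 m.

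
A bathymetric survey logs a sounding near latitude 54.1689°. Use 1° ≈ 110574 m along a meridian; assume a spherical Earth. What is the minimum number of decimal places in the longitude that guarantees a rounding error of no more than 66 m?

3

At 54.1689° one degree of longitude covers 110574 × cos 54.1689° ≈ 110574 × 0.5854 ≈ 64729.8 m.
With N decimal places the half-ulp bound is 0.5·10⁻ᴺ°, or 0.5·10⁻ᴺ × 64729.8 m on the ground.
Setting 32364.9 × 10⁻ᴺ ≤ 66 gives 10ᴺ ≥ 490.4, i.e. N ≥ 2.69.
So 3 decimal places suffice (32.4 m); 2 would allow up to 324 m.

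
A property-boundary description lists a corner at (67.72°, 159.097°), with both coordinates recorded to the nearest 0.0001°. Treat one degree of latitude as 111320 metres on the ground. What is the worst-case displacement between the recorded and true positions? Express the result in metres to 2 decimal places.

5.95 metres

Rounding to 4 decimal places leaves each coordinate within ±5e-05° of the true value.
N–S: 5e-05° × 111320 m/° = 5.566 m.
E–W at 67.72°: 5e-05° × 111320 × cos 67.72° = 5e-05 × 111320 × 0.3791 ≈ 2.11026 m.
The two errors are perpendicular, so the maximum displacement is √(5.566² + 2.11026²) ≈ 5.95261 m.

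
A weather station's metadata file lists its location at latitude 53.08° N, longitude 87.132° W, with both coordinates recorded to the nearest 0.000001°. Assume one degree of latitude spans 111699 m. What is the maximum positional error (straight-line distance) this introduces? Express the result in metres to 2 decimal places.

0.07 metres

Rounding to 6 decimal places leaves each coordinate within ±5e-07° of the true value.
North–south component: 5e-07° × 111699 = 0.0558495 m.
Longitude error → 5e-07 × 111699 × cos 53.08° = 5e-07 × 111699 × 0.6007 ≈ 0.0335488 m.
Worst case both components are at the extreme and orthogonal: √(0.0558495² + 0.0335488²) ≈ 0.0651513 m.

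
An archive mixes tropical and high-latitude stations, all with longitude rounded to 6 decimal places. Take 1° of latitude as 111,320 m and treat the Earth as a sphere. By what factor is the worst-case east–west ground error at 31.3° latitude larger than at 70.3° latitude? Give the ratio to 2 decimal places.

2.53

Rounding to 6 decimal places leaves the longitude within ±5e-07° of the true value.
Error at 31.3° = 5e-07° × 111320 × cos 31.3° ≈ 0.05566 × 0.8545 = 0.047559 m.
Error at 70.3° = 5e-07° × 111320 × cos 70.3° ≈ 0.05566 × 0.3371 = 0.018763 m.
Ratio: 0.047559 / 0.018763 = cos 31.3° / cos 70.3° ≈ 2.5348.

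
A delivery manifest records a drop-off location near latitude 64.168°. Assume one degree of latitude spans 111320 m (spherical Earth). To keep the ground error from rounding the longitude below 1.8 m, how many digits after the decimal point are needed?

At 64.168° one degree of longitude covers 111320 × cos 64.168° ≈ 111320 × 0.4357 ≈ 48505.9 m.
N decimal places → at most half a unit in the last place, 0.5 × 10⁻ᴺ° = 48505.9/2 × 10⁻ᴺ m.
Setting 24252.9 × 10⁻ᴺ ≤ 1.8 gives 10ᴺ ≥ 1.347e+04, i.e. N ≥ 4.13.
At 4 places the error can reach 2.43 m, but 5 places keeps it to 0.243 m.

5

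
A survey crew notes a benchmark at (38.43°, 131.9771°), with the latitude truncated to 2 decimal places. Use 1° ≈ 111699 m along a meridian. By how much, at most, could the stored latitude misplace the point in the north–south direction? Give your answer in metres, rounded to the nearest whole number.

1117 metres

Truncating at 2 decimal places can drop up to a full unit in the last place, so the latitude may be off by as much as 0.01°.
Along the meridian that is 0.01° × 111699 m/° = 1116.99 m.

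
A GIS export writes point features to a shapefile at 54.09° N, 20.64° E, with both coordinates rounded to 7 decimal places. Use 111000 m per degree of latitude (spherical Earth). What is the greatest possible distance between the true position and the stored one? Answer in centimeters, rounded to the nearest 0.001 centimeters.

0.643 centimeters

Rounding to 7 decimal places leaves each coordinate within ±5e-08° of the true value.
Latitude error → 5e-08 × 111000 = 0.00555 m along the meridian.
Longitude error → 5e-08 × 111000 × cos 54.09° = 5e-08 × 111000 × 0.5865 ≈ 0.00325515 m.
Combining orthogonally: (0.00555² + 0.00325515²)^½ ≈ 0.00643417 m.
That is 0.00643417 m = 0.64342 cm.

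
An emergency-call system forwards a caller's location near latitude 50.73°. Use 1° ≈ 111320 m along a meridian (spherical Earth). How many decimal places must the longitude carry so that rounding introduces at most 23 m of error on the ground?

4

At 50.73° one degree of longitude covers 111320 × cos 50.73° ≈ 111320 × 0.6330 ≈ 70462.8 m.
N decimal places → at most half a unit in the last place, 0.5 × 10⁻ᴺ° = 70462.8/2 × 10⁻ᴺ m.
Need 0.5 × 70462.8 × 10⁻ᴺ ≤ 23 → 10⁻ᴺ ≤ 6.528e-04, so N ≥ 3.19.
N = 3 would give 35.2 m (too coarse); N = 4 gives 3.52 m ≤ 23 m.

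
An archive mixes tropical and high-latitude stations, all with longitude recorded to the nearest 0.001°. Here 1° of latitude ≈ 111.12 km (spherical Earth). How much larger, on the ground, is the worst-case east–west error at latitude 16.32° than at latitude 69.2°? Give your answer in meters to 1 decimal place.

Rounding to 3 decimal places leaves the longitude within ±0.0005° of the true value.
Error at 16.32° = 0.0005° × 111120 × cos 16.32° ≈ 55.56 × 0.9597 = 53.321 m.
At 69.2°: 0.0005° × 111120 × cos 69.2° = 0.0005 × 111120 × 0.3551 ≈ 19.73 m.
Difference: 53.321 − 19.73 = 33.592 m.

33.6 meters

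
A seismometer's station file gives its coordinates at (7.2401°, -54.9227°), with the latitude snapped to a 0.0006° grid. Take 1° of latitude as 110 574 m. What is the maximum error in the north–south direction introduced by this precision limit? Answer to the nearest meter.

With a 0.0006° grid the true value lies within half a step, ±0.0006°/2 = ±0.0003°, of the stored one.
So the N–S error is at most 0.0003 × 110574 = 33.1722 m.

33 meters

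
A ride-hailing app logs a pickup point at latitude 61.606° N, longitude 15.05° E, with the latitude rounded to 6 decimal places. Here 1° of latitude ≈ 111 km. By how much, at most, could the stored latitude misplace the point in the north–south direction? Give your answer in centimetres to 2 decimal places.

Rounding to 6 decimal places leaves the latitude within ±5e-07° of the true value.
So the N–S error is at most 5e-07 × 111000 = 0.0555 m.
That is 0.0555 m = 5.55 cm.

5.55 centimetres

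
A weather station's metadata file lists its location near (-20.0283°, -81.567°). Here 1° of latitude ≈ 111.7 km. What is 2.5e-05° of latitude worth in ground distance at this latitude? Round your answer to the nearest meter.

3 meters

Along a meridian 2.5e-05° is 2.5e-05 × 111700 = 2.7925 m.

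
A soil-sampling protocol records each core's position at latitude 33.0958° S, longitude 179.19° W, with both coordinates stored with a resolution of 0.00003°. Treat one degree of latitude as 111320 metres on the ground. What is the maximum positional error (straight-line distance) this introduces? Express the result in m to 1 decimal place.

2.2 m

With a 0.00003° grid the true value lies within half a step, ±0.00003°/2 = ±1.5e-05°, of the stored one.
Latitude error → 1.5e-05 × 111320 = 1.6698 m along the meridian.
E–W at 33.0958°: 1.5e-05° × 111320 × cos 33.0958° = 1.5e-05 × 111320 × 0.8378 ≈ 1.39889 m.
The two errors are perpendicular, so the maximum displacement is √(1.6698² + 1.39889²) ≈ 2.17833 m.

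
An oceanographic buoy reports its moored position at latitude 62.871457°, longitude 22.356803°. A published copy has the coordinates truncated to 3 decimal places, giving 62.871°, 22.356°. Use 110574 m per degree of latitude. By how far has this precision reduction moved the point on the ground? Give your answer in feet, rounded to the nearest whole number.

Δlat = 62.871457 − 62.871 = +0.000457°; Δlon = 22.356803 − 22.356 = +0.000803°.
North–south shift: 0.000457 × 110574 = 50.5323 m.
E–W at 62.871°: 0.000803° × 110574 × cos 62.871° = 0.000803 × 110574 × 0.4560 ≈ 40.4883 m.
Distance: √(50.5323² + 40.4883²) ≈ 64.7519 m.
In feet: 64.7519 m ÷ 0.3048 ≈ 212.44 ft.

212 feet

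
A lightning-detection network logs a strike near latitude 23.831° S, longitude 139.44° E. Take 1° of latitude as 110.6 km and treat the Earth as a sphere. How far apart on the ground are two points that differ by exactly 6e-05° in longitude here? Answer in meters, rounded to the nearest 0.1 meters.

At 23.831° a degree of longitude is 110600 × cos 23.831° ≈ 101170 m, so 6e-05° corresponds to 6.07022 m.

6.1 meters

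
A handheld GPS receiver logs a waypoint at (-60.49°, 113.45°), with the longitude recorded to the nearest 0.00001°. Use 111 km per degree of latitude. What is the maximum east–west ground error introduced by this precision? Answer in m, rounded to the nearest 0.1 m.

Rounding to 5 decimal places leaves the longitude within ±5e-06° of the true value.
Parallels shrink by cos φ, so at 60.49° a degree of longitude is 111000 × 0.4926 ≈ 54675.9 m.
So at most 5e-06° × 54675.9 ≈ 0.273379 m east–west.

0.3 m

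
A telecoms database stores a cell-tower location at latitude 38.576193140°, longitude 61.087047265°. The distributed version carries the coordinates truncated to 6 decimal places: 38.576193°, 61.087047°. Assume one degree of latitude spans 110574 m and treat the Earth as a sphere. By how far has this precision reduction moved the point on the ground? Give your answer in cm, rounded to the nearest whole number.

Δlat = 38.576193140 − 38.576193 = +0.000000140°; Δlon = 61.087047265 − 61.087047 = +0.000000265°.
North–south shift: 0.000000140 × 110574 = 0.0154804 m.
East–west at this latitude: 0.000000265° × 110574 × cos 38.5762° ≈ 0.000000265 × 86444.5 = 0.0229078 m.
Distance: √(0.0154804² + 0.0229078²) ≈ 0.0276479 m.
That is 0.0276479 m = 2.7648 cm.

3 cm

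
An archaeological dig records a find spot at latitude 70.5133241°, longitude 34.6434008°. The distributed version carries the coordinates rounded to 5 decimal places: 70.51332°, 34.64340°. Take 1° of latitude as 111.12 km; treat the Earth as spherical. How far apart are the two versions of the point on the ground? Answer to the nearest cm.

46 cm

The latitude changed by +0.0000041° and the longitude by +0.0000008°.
North–south shift: 0.0000041 × 111120 = 0.455592 m.
East–west at this latitude: 0.0000008° × 111120 × cos 70.5133° ≈ 0.0000008 × 37068.3 = 0.0296546 m.
Distance: √(0.455592² + 0.0296546²) ≈ 0.456556 m.
That is 0.456556 m = 45.656 cm.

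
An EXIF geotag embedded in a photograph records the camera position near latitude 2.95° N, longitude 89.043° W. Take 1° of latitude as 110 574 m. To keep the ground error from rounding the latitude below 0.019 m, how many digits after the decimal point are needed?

7 decimal places

One degree of latitude covers 110574 m.
Rounding to N decimal places gives at most 0.5 × 10⁻ᴺ degrees of error, i.e. 0.5 × 10⁻ᴺ × 110574 m.
Setting 55287 × 10⁻ᴺ ≤ 0.019 gives 10ᴺ ≥ 2.91e+06, i.e. N ≥ 6.46.
N = 6 would give 0.0553 m (too coarse); N = 7 gives 0.00553 m ≤ 0.019 m.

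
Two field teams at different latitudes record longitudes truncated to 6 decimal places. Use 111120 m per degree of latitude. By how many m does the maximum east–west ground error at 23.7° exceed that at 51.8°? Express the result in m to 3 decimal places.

Truncating at 6 decimal places can drop up to a full unit in the last place, so the longitude may be off by as much as 1e-06°.
Error at 23.7° = 1e-06° × 111120 × cos 23.7° ≈ 0.11112 × 0.9157 = 0.10175 m.
Error at 51.8° = 1e-06° × 111120 × cos 51.8° ≈ 0.11112 × 0.6184 = 0.068718 m.
Difference: 0.10175 − 0.068718 = 0.033031 m.

0.033 m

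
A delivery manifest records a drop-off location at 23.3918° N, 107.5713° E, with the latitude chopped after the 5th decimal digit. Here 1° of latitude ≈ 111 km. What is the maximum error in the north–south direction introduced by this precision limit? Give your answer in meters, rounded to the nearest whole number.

Truncating at 5 decimal places can drop up to a full unit in the last place, so the latitude may be off by as much as 1e-05°.
So the N–S error is at most 1e-05 × 111000 = 1.11 m.

1 meters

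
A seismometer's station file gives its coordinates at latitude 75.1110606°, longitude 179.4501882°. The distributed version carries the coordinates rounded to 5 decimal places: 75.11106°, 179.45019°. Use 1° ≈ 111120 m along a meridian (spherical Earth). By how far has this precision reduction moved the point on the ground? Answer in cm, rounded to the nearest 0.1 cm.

8.4 cm

Δlat = 75.1110606 − 75.11106 = +0.0000006°; Δlon = 179.4501882 − 179.45019 = -0.0000018°.
N–S: 0.0000006° × 111120 m/° = 0.066672 m.
East–west at this latitude: -0.0000018° × 111120 × cos 75.1111° ≈ -0.0000018 × 28551.9 = -0.0513934 m.
Distance: √(0.066672² + 0.0513934²) ≈ 0.084181 m.
That is 0.084181 m = 8.4181 cm.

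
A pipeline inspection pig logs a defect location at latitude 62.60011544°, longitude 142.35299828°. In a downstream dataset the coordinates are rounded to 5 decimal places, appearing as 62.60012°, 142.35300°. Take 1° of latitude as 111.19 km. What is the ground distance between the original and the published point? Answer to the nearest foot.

2 feet

The latitude changed by -0.00000456° and the longitude by -0.00000172°.
N–S: -0.00000456° × 111190 m/° = -0.507026 m.
East–west at this latitude: -0.00000172° × 111190 × cos 62.6001° ≈ -0.00000172 × 51169.4 = -0.0880114 m.
Combined displacement = (0.507026² + 0.0880114²)^½ ≈ 0.514608 m.
In feet: 0.514608 m ÷ 0.3048 ≈ 1.6883 ft.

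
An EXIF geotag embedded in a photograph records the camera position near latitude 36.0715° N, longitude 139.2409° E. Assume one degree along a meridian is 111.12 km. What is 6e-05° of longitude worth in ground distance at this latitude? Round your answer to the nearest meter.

At 36.0715° a degree of longitude is 111120 × cos 36.0715° ≈ 89816.4 m, so 6e-05° corresponds to 5.38898 m.

5 meters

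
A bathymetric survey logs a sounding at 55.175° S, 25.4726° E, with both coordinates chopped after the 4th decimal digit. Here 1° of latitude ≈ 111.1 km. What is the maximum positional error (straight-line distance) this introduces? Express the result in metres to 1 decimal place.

12.8 metres

Truncating at 4 decimal places can drop up to a full unit in the last place, so each coordinate may be off by as much as 0.0001°.
Latitude error → 0.0001 × 111100 = 11.11 m along the meridian.
E–W at 55.175°: 0.0001° × 111100 × cos 55.175° = 0.0001 × 111100 × 0.5711 ≈ 6.34461 m.
Worst case both components are at the extreme and orthogonal: √(11.11² + 6.34461²) ≈ 12.794 m.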